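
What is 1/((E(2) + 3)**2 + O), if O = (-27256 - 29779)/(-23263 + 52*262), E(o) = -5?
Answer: 567/5623 ≈ 0.10084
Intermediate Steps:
O = 3355/567 (O = -57035/(-23263 + 13624) = -57035/(-9639) = -57035*(-1/9639) = 3355/567 ≈ 5.9171)
1/((E(2) + 3)**2 + O) = 1/((-5 + 3)**2 + 3355/567) = 1/((-2)**2 + 3355/567) = 1/(4 + 3355/567) = 1/(5623/567) = 567/5623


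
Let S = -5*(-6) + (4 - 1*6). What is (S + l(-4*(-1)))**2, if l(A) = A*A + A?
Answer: 2304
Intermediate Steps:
S = 28 (S = 30 + (4 - 6) = 30 - 2 = 28)
l(A) = A + A**2 (l(A) = A**2 + A = A + A**2)
(S + l(-4*(-1)))**2 = (28 + (-4*(-1))*(1 - 4*(-1)))**2 = (28 + 4*(1 + 4))**2 = (28 + 4*5)**2 = (28 + 20)**2 = 48**2 = 2304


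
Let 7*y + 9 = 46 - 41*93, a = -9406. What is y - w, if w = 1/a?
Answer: -35517049/65842 ≈ -539.43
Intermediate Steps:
y = -3776/7 (y = -9/7 + (46 - 41*93)/7 = -9/7 + (46 - 3813)/7 = -9/7 + (1/7)*(-3767) = -9/7 - 3767/7 = -3776/7 ≈ -539.43)
w = -1/9406 (w = 1/(-9406) = -1/9406 ≈ -0.00010632)
y - w = -3776/7 - 1*(-1/9406) = -3776/7 + 1/9406 = -35517049/65842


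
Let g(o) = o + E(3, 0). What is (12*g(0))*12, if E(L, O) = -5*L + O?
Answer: -2160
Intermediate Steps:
E(L, O) = O - 5*L
g(o) = -15 + o (g(o) = o + (0 - 5*3) = o + (0 - 15) = o - 15 = -15 + o)
(12*g(0))*12 = (12*(-15 + 0))*12 = (12*(-15))*12 = -180*12 = -2160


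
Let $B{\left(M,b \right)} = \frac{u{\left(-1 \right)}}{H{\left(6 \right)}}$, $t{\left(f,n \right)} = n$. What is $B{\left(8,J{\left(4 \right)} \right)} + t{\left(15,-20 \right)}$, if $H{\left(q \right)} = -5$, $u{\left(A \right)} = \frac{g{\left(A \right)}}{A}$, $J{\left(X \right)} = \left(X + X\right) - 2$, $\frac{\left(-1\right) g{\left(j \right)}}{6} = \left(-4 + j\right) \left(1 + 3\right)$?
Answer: $4$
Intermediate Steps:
$g{\left(j \right)} = 96 - 24 j$ ($g{\left(j \right)} = - 6 \left(-4 + j\right) \left(1 + 3\right) = - 6 \left(-4 + j\right) 4 = - 6 \left(-16 + 4 j\right) = 96 - 24 j$)
$J{\left(X \right)} = -2 + 2 X$ ($J{\left(X \right)} = 2 X - 2 = -2 + 2 X$)
$u{\left(A \right)} = \frac{96 - 24 A}{A}$
$B{\left(M,b \right)} = 24$ ($B{\left(M,b \right)} = \frac{-24 + \frac{96}{-1}}{-5} = \left(-24 + 96 \left(-1\right)\right) \left(- \frac{1}{5}\right) = \left(-24 - 96\right) \left(- \frac{1}{5}\right) = \left(-120\right) \left(- \frac{1}{5}\right) = 24$)
$B{\left(8,J{\left(4 \right)} \right)} + t{\left(15,-20 \right)} = 24 - 20 = 4$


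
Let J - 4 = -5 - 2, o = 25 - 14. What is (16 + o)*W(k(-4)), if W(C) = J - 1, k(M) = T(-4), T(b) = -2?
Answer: -108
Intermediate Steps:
k(M) = -2
o = 11
J = -3 (J = 4 + (-5 - 2) = 4 - 7 = -3)
W(C) = -4 (W(C) = -3 - 1 = -4)
(16 + o)*W(k(-4)) = (16 + 11)*(-4) = 27*(-4) = -108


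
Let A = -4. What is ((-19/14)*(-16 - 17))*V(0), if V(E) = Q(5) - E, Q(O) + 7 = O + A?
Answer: -1881/7 ≈ -268.71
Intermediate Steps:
Q(O) = -11 + O (Q(O) = -7 + (O - 4) = -7 + (-4 + O) = -11 + O)
V(E) = -6 - E (V(E) = (-11 + 5) - E = -6 - E)
((-19/14)*(-16 - 17))*V(0) = ((-19/14)*(-16 - 17))*(-6 - 1*0) = (-19*1/14*(-33))*(-6 + 0) = -19/14*(-33)*(-6) = (627/14)*(-6) = -1881/7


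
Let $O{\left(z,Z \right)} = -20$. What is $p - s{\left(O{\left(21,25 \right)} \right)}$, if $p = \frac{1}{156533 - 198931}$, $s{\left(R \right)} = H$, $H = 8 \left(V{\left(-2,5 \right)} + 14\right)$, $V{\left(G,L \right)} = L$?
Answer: $- \frac{6444497}{42398} \approx -152.0$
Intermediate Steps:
$H = 152$ ($H = 8 \left(5 + 14\right) = 8 \cdot 19 = 152$)
$s{\left(R \right)} = 152$
$p = - \frac{1}{42398}$ ($p = \frac{1}{-42398} = - \frac{1}{42398} \approx -2.3586 \cdot 10^{-5}$)
$p - s{\left(O{\left(21,25 \right)} \right)} = - \frac{1}{42398} - 152 = - \frac{6444497}{42398}$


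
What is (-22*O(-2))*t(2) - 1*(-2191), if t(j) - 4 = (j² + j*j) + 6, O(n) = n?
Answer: 2983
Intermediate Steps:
t(j) = 10 + 2*j² (t(j) = 4 + ((j² + j*j) + 6) = 4 + ((j² + j²) + 6) = 4 + (2*j² + 6) = 4 + (6 + 2*j²) = 10 + 2*j²)
(-22*O(-2))*t(2) - 1*(-2191) = (-22*(-2))*(10 + 2*2²) - 1*(-2191) = 44*(10 + 2*4) + 2191 = 44*(10 + 8) + 2191 = 44*18 + 2191 = 792 + 2191 = 2983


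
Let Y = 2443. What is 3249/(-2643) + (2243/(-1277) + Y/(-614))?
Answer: -4810936827/690772718 ≈ -6.9646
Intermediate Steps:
3249/(-2643) + (2243/(-1277) + Y/(-614)) = 3249/(-2643) + (2243/(-1277) + 2443/(-614)) = 3249*(-1/2643) + (2243*(-1/1277) + 2443*(-1/614)) = -1083/881 + (-2243/1277 - 2443/614) = -1083/881 - 4496913/784078 = -4810936827/690772718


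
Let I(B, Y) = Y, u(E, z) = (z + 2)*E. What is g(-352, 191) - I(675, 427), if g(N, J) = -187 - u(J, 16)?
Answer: -4052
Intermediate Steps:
u(E, z) = E*(2 + z) (u(E, z) = (2 + z)*E = E*(2 + z))
g(N, J) = -187 - 18*J (g(N, J) = -187 - J*(2 + 16) = -187 - J*18 = -187 - 18*J)
g(-352, 191) - I(675, 427) = (-187 - 18*191) - 1*427 = (-187 - 3438) - 427 = -3625 - 427 = -4052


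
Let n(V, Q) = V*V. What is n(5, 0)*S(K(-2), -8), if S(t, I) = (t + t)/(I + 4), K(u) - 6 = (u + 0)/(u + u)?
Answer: -325/4 ≈ -81.250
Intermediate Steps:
K(u) = 13/2 (K(u) = 6 + (u + 0)/(u + u) = 6 + u/((2*u)) = 6 + u*(1/(2*u)) = 6 + ½ = 13/2)
S(t, I) = 2*t/(4 + I) (S(t, I) = (2*t)/(4 + I) = 2*t/(4 + I))
n(V, Q) = V²
n(5, 0)*S(K(-2), -8) = 5²*(2*(13/2)/(4 - 8)) = 25*(2*(13/2)/(-4)) = 25*(2*(13/2)*(-¼)) = 25*(-13/4) = -325/4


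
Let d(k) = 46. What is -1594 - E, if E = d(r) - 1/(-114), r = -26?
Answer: -186961/114 ≈ -1640.0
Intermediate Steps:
E = 5245/114 (E = 46 - 1/(-114) = 46 - 1*(-1/114) = 46 + 1/114 = 5245/114 ≈ 46.009)
-1594 - E = -1594 - 1*5245/114 = -1594 - 5245/114 = -186961/114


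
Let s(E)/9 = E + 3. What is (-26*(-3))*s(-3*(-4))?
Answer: 10530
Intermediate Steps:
s(E) = 27 + 9*E (s(E) = 9*(E + 3) = 9*(3 + E) = 27 + 9*E)
(-26*(-3))*s(-3*(-4)) = (-26*(-3))*(27 + 9*(-3*(-4))) = 78*(27 + 9*12) = 78*(27 + 108) = 78*135 = 10530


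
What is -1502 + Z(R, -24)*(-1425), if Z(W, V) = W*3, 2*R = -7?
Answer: 26921/2 ≈ 13461.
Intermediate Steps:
R = -7/2 (R = (½)*(-7) = -7/2 ≈ -3.5000)
Z(W, V) = 3*W
-1502 + Z(R, -24)*(-1425) = -1502 + (3*(-7/2))*(-1425) = -1502 - 21/2*(-1425) = -1502 + 29925/2 = 26921/2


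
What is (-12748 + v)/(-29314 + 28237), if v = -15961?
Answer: 28709/1077 ≈ 26.656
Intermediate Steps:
(-12748 + v)/(-29314 + 28237) = (-12748 - 15961)/(-29314 + 28237) = -28709/(-1077) = -28709*(-1/1077) = 28709/1077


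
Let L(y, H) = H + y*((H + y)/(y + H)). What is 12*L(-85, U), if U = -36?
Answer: -1452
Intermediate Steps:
L(y, H) = H + y (L(y, H) = H + y*((H + y)/(H + y)) = H + y*1 = H + y)
12*L(-85, U) = 12*(-36 - 85) = 12*(-121) = -1452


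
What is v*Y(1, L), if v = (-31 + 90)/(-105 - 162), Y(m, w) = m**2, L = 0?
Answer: -59/267 ≈ -0.22097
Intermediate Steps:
v = -59/267 (v = 59/(-267) = 59*(-1/267) = -59/267 ≈ -0.22097)
v*Y(1, L) = -59/267*1**2 = -59/267*1 = -59/267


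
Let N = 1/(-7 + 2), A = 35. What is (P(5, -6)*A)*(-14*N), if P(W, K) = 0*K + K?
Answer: -588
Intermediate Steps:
N = -1/5 (N = 1/(-5) = -1/5 ≈ -0.20000)
P(W, K) = K (P(W, K) = 0 + K = K)
(P(5, -6)*A)*(-14*N) = (-6*35)*(-14*(-1/5)) = -210*14/5 = -588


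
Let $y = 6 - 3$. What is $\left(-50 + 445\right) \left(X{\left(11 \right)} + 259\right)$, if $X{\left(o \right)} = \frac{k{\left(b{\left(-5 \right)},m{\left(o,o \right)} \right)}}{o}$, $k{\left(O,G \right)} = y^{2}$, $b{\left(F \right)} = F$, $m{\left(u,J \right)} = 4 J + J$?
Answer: $\frac{1128910}{11} \approx 1.0263 \cdot 10^{5}$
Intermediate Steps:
$m{\left(u,J \right)} = 5 J$
$y = 3$ ($y = 6 - 3 = 3$)
$k{\left(O,G \right)} = 9$ ($k{\left(O,G \right)} = 3^{2} = 9$)
$X{\left(o \right)} = \frac{9}{o}$
$\left(-50 + 445\right) \left(X{\left(11 \right)} + 259\right) = \left(-50 + 445\right) \left(\frac{9}{11} + 259\right) = 395 \left(9 \cdot \frac{1}{11} + 259\right) = 395 \left(\frac{9}{11} + 259\right) = 395 \cdot \frac{2858}{11} = \frac{1128910}{11}$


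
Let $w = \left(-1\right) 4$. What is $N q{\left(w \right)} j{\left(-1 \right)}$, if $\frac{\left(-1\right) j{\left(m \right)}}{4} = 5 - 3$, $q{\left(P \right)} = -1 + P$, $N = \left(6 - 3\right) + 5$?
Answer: $320$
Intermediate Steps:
$N = 8$ ($N = 3 + 5 = 8$)
$w = -4$
$j{\left(m \right)} = -8$ ($j{\left(m \right)} = - 4 \left(5 - 3\right) = \left(-4\right) 2 = -8$)
$N q{\left(w \right)} j{\left(-1 \right)} = 8 \left(-1 - 4\right) \left(-8\right) = 8 \left(-5\right) \left(-8\right) = \left(-40\right) \left(-8\right) = 320$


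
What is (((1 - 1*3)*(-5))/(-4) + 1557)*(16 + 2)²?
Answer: 503658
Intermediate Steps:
(((1 - 1*3)*(-5))/(-4) + 1557)*(16 + 2)² = (((1 - 3)*(-5))*(-¼) + 1557)*18² = (-2*(-5)*(-¼) + 1557)*324 = (10*(-¼) + 1557)*324 = (-5/2 + 1557)*324 = (3109/2)*324 = 503658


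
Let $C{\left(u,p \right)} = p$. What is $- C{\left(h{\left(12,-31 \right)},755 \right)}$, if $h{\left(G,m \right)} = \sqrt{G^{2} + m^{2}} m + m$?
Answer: $-755$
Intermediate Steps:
$h{\left(G,m \right)} = m + m \sqrt{G^{2} + m^{2}}$ ($h{\left(G,m \right)} = m \sqrt{G^{2} + m^{2}} + m = m + m \sqrt{G^{2} + m^{2}}$)
$- C{\left(h{\left(12,-31 \right)},755 \right)} = \left(-1\right) 755 = -755$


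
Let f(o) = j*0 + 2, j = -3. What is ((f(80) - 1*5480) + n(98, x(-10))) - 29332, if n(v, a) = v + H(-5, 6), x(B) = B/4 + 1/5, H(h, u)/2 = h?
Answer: -34722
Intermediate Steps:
H(h, u) = 2*h
f(o) = 2 (f(o) = -3*0 + 2 = 0 + 2 = 2)
x(B) = ⅕ + B/4 (x(B) = B*(¼) + 1*(⅕) = B/4 + ⅕ = ⅕ + B/4)
n(v, a) = -10 + v (n(v, a) = v + 2*(-5) = v - 10 = -10 + v)
((f(80) - 1*5480) + n(98, x(-10))) - 29332 = ((2 - 1*5480) + (-10 + 98)) - 29332 = ((2 - 5480) + 88) - 29332 = (-5478 + 88) - 29332 = -5390 - 29332 = -34722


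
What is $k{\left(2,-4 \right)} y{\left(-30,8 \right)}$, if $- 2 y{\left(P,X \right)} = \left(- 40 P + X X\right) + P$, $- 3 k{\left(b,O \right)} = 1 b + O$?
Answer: $- \frac{1234}{3} \approx -411.33$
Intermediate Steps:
$k{\left(b,O \right)} = - \frac{O}{3} - \frac{b}{3}$ ($k{\left(b,O \right)} = - \frac{1 b + O}{3} = - \frac{b + O}{3} = - \frac{O + b}{3} = - \frac{O}{3} - \frac{b}{3}$)
$y{\left(P,X \right)} = - \frac{X^{2}}{2} + \frac{39 P}{2}$ ($y{\left(P,X \right)} = - \frac{\left(- 40 P + X X\right) + P}{2} = - \frac{\left(- 40 P + X^{2}\right) + P}{2} = - \frac{\left(X^{2} - 40 P\right) + P}{2} = - \frac{X^{2} - 39 P}{2} = - \frac{X^{2}}{2} + \frac{39 P}{2}$)
$k{\left(2,-4 \right)} y{\left(-30,8 \right)} = \left(\left(- \frac{1}{3}\right) \left(-4\right) - \frac{2}{3}\right) \left(- \frac{8^{2}}{2} + \frac{39}{2} \left(-30\right)\right) = \left(\frac{4}{3} - \frac{2}{3}\right) \left(\left(- \frac{1}{2}\right) 64 - 585\right) = \frac{2 \left(-32 - 585\right)}{3} = \frac{2}{3} \left(-617\right) = - \frac{1234}{3}$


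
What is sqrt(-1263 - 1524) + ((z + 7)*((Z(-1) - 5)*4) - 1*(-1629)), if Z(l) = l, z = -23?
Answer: 2013 + I*sqrt(2787) ≈ 2013.0 + 52.792*I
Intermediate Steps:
sqrt(-1263 - 1524) + ((z + 7)*((Z(-1) - 5)*4) - 1*(-1629)) = sqrt(-1263 - 1524) + ((-23 + 7)*((-1 - 5)*4) - 1*(-1629)) = sqrt(-2787) + (-(-96)*4 + 1629) = I*sqrt(2787) + (-16*(-24) + 1629) = I*sqrt(2787) + (384 + 1629) = I*sqrt(2787) + 2013 = 2013 + I*sqrt(2787)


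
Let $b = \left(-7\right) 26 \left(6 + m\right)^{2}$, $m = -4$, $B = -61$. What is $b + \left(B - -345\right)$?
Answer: $-444$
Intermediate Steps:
$b = -728$ ($b = \left(-7\right) 26 \left(6 - 4\right)^{2} = - 182 \cdot 2^{2} = \left(-182\right) 4 = -728$)
$b + \left(B - -345\right) = -728 - -284 = -728 + \left(-61 + 345\right) = -728 + 284 = -444$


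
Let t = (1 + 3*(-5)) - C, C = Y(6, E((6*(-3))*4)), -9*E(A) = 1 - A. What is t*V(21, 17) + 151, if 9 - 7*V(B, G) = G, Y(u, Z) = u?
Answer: 1217/7 ≈ 173.86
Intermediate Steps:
E(A) = -⅑ + A/9 (E(A) = -(1 - A)/9 = -⅑ + A/9)
C = 6
V(B, G) = 9/7 - G/7
t = -20 (t = (1 + 3*(-5)) - 1*6 = (1 - 15) - 6 = -14 - 6 = -20)
t*V(21, 17) + 151 = -20*(9/7 - ⅐*17) + 151 = -20*(9/7 - 17/7) + 151 = -20*(-8/7) + 151 = 160/7 + 151 = 1217/7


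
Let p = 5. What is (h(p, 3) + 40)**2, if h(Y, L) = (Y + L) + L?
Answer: 2601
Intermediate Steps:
h(Y, L) = Y + 2*L (h(Y, L) = (L + Y) + L = Y + 2*L)
(h(p, 3) + 40)**2 = ((5 + 2*3) + 40)**2 = ((5 + 6) + 40)**2 = (11 + 40)**2 = 51**2 = 2601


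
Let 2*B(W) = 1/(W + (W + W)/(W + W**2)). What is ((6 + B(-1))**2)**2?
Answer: 1296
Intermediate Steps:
B(W) = 1/(2*(W + 2*W/(W + W**2))) (B(W) = 1/(2*(W + (W + W)/(W + W**2))) = 1/(2*(W + (2*W)/(W + W**2))) = 1/(2*(W + 2*W/(W + W**2))))
((6 + B(-1))**2)**2 = ((6 + (1 - 1)/(2*(2 - 1 + (-1)**2)))**2)**2 = ((6 + (1/2)*0/(2 - 1 + 1))**2)**2 = ((6 + (1/2)*0/2)**2)**2 = ((6 + (1/2)*(1/2)*0)**2)**2 = ((6 + 0)**2)**2 = (6**2)**2 = 36**2 = 1296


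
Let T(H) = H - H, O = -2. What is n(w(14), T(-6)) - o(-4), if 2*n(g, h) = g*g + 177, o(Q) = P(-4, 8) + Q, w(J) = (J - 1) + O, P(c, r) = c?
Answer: 157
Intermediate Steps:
w(J) = -3 + J (w(J) = (J - 1) - 2 = (-1 + J) - 2 = -3 + J)
T(H) = 0
o(Q) = -4 + Q
n(g, h) = 177/2 + g²/2 (n(g, h) = (g*g + 177)/2 = (g² + 177)/2 = (177 + g²)/2 = 177/2 + g²/2)
n(w(14), T(-6)) - o(-4) = (177/2 + (-3 + 14)²/2) - (-4 - 4) = (177/2 + (½)*11²) - 1*(-8) = (177/2 + (½)*121) + 8 = (177/2 + 121/2) + 8 = 149 + 8 = 157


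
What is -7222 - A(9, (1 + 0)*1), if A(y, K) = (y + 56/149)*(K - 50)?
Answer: -1007625/149 ≈ -6762.6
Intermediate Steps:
A(y, K) = (-50 + K)*(56/149 + y) (A(y, K) = (y + 56*(1/149))*(-50 + K) = (y + 56/149)*(-50 + K) = (56/149 + y)*(-50 + K) = (-50 + K)*(56/149 + y))
-7222 - A(9, (1 + 0)*1) = -7222 - (-2800/149 - 50*9 + 56*((1 + 0)*1)/149 + ((1 + 0)*1)*9) = -7222 - (-2800/149 - 450 + 56*(1*1)/149 + (1*1)*9) = -7222 - (-2800/149 - 450 + (56/149)*1 + 1*9) = -7222 - (-2800/149 - 450 + 56/149 + 9) = -7222 - 1*(-68453/149) = -7222 + 68453/149 = -1007625/149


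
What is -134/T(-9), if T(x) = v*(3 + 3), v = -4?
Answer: 67/12 ≈ 5.5833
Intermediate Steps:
T(x) = -24 (T(x) = -4*(3 + 3) = -4*6 = -24)
-134/T(-9) = -134/(-24) = -134*(-1/24) = 67/12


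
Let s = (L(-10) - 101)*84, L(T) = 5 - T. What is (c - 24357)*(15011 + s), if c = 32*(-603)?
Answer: -339925911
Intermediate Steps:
c = -19296
s = -7224 (s = ((5 - 1*(-10)) - 101)*84 = ((5 + 10) - 101)*84 = (15 - 101)*84 = -86*84 = -7224)
(c - 24357)*(15011 + s) = (-19296 - 24357)*(15011 - 7224) = -43653*7787 = -339925911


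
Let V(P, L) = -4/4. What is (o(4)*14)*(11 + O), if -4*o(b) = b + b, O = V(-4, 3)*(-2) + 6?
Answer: -532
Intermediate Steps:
V(P, L) = -1 (V(P, L) = -4*¼ = -1)
O = 8 (O = -1*(-2) + 6 = 2 + 6 = 8)
o(b) = -b/2 (o(b) = -(b + b)/4 = -b/2)
(o(4)*14)*(11 + O) = (-½*4*14)*(11 + 8) = -2*14*19 = -28*19 = -532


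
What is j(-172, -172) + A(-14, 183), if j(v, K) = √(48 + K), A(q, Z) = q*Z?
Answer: -2562 + 2*I*√31 ≈ -2562.0 + 11.136*I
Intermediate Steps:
A(q, Z) = Z*q
j(-172, -172) + A(-14, 183) = √(48 - 172) + 183*(-14) = √(-124) - 2562 = 2*I*√31 - 2562 = -2562 + 2*I*√31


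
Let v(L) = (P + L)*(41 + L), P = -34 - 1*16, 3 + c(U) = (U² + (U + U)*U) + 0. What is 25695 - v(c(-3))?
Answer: 27385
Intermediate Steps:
c(U) = -3 + 3*U² (c(U) = -3 + ((U² + (U + U)*U) + 0) = -3 + ((U² + (2*U)*U) + 0) = -3 + ((U² + 2*U²) + 0) = -3 + (3*U² + 0) = -3 + 3*U²)
P = -50 (P = -34 - 16 = -50)
v(L) = (-50 + L)*(41 + L)
25695 - v(c(-3)) = 25695 - (-2050 + (-3 + 3*(-3)²)² - 9*(-3 + 3*(-3)²)) = 25695 - (-2050 + (-3 + 3*9)² - 9*(-3 + 3*9)) = 25695 - (-2050 + (-3 + 27)² - 9*(-3 + 27)) = 25695 - (-2050 + 24² - 9*24) = 25695 - (-2050 + 576 - 216) = 25695 - 1*(-1690) = 25695 + 1690 = 27385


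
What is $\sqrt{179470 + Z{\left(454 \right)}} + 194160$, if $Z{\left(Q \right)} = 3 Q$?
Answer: $194160 + 4 \sqrt{11302} \approx 1.9459 \cdot 10^{5}$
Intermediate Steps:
$\sqrt{179470 + Z{\left(454 \right)}} + 194160 = \sqrt{179470 + 3 \cdot 454} + 194160 = \sqrt{179470 + 1362} + 194160 = \sqrt{180832} + 194160 = 4 \sqrt{11302} + 194160 = 194160 + 4 \sqrt{11302}$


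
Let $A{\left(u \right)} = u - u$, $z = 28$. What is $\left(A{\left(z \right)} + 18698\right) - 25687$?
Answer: $-6989$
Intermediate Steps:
$A{\left(u \right)} = 0$
$\left(A{\left(z \right)} + 18698\right) - 25687 = \left(0 + 18698\right) - 25687 = 18698 - 25687 = -6989$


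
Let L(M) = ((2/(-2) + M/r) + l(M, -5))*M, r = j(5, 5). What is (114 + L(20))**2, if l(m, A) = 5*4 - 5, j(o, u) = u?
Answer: 224676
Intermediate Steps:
l(m, A) = 15 (l(m, A) = 20 - 5 = 15)
r = 5
L(M) = M*(14 + M/5) (L(M) = ((2/(-2) + M/5) + 15)*M = ((2*(-1/2) + M*(1/5)) + 15)*M = ((-1 + M/5) + 15)*M = (14 + M/5)*M = M*(14 + M/5))
(114 + L(20))**2 = (114 + (1/5)*20*(70 + 20))**2 = (114 + (1/5)*20*90)**2 = (114 + 360)**2 = 474**2 = 224676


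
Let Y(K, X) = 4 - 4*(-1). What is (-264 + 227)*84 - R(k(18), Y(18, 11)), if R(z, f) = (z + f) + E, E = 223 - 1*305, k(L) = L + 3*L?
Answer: -3106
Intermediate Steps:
k(L) = 4*L
Y(K, X) = 8 (Y(K, X) = 4 + 4 = 8)
E = -82 (E = 223 - 305 = -82)
R(z, f) = -82 + f + z (R(z, f) = (z + f) - 82 = (f + z) - 82 = -82 + f + z)
(-264 + 227)*84 - R(k(18), Y(18, 11)) = (-264 + 227)*84 - (-82 + 8 + 4*18) = -37*84 - (-82 + 8 + 72) = -3108 - 1*(-2) = -3108 + 2 = -3106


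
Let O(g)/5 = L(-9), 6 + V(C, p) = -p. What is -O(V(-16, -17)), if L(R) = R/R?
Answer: -5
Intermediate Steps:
L(R) = 1
V(C, p) = -6 - p
O(g) = 5 (O(g) = 5*1 = 5)
-O(V(-16, -17)) = -1*5 = -5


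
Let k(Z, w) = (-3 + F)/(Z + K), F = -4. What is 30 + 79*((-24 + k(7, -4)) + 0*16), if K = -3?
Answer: -8017/4 ≈ -2004.3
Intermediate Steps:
k(Z, w) = -7/(-3 + Z) (k(Z, w) = (-3 - 4)/(Z - 3) = -7/(-3 + Z))
30 + 79*((-24 + k(7, -4)) + 0*16) = 30 + 79*((-24 - 7/(-3 + 7)) + 0*16) = 30 + 79*((-24 - 7/4) + 0) = 30 + 79*(-103/4 + 0) = 30 + 79*(-103/4) = 30 - 8137/4 = -8017/4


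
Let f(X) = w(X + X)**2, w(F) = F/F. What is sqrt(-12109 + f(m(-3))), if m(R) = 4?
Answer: 2*I*sqrt(3027) ≈ 110.04*I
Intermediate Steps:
w(F) = 1
f(X) = 1 (f(X) = 1**2 = 1)
sqrt(-12109 + f(m(-3))) = sqrt(-12109 + 1) = sqrt(-12108) = 2*I*sqrt(3027)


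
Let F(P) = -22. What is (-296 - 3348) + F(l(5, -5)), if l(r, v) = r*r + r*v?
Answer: -3666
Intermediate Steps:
l(r, v) = r² + r*v
(-296 - 3348) + F(l(5, -5)) = (-296 - 3348) - 22 = -3644 - 22 = -3666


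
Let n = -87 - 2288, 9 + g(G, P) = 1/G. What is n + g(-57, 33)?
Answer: -135889/57 ≈ -2384.0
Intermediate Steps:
g(G, P) = -9 + 1/G
n = -2375
n + g(-57, 33) = -2375 + (-9 + 1/(-57)) = -2375 + (-9 - 1/57) = -2375 - 514/57 = -135889/57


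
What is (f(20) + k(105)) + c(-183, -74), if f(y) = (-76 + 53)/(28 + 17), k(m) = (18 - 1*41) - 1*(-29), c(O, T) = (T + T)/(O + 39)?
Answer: 391/60 ≈ 6.5167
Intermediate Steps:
c(O, T) = 2*T/(39 + O) (c(O, T) = (2*T)/(39 + O) = 2*T/(39 + O))
k(m) = 6 (k(m) = (18 - 41) + 29 = -23 + 29 = 6)
f(y) = -23/45
(f(20) + k(105)) + c(-183, -74) = (-23/45 + 6) + 2*(-74)/(39 - 183) = 247/45 + 2*(-74)/(-144) = 247/45 + 2*(-74)*(-1/144) = 247/45 + 37/36 = 391/60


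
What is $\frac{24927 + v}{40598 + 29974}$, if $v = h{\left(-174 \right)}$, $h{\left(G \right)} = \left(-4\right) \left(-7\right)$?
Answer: $\frac{24955}{70572} \approx 0.35361$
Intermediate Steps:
$h{\left(G \right)} = 28$
$v = 28$
$\frac{24927 + v}{40598 + 29974} = \frac{24927 + 28}{40598 + 29974} = \frac{24955}{70572}$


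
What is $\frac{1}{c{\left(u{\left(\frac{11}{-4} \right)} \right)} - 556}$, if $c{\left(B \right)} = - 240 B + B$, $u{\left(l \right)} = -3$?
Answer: $\frac{1}{161} \approx 0.0062112$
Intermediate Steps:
$c{\left(B \right)} = - 239 B$
$\frac{1}{c{\left(u{\left(\frac{11}{-4} \right)} \right)} - 556} = \frac{1}{\left(-239\right) \left(-3\right) - 556} = \frac{1}{717 - 556} = \frac{1}{161}$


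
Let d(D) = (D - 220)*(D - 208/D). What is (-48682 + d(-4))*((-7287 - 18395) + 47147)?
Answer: -1275750810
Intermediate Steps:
d(D) = (-220 + D)*(D - 208/D)
(-48682 + d(-4))*((-7287 - 18395) + 47147) = (-48682 + (-208 + (-4)² - 220*(-4) + 45760/(-4)))*((-7287 - 18395) + 47147) = (-48682 + (-208 + 16 + 880 + 45760*(-¼)))*(-25682 + 47147) = (-48682 + (-208 + 16 + 880 - 11440))*21465 = (-48682 - 10752)*21465 = -59434*21465 = -1275750810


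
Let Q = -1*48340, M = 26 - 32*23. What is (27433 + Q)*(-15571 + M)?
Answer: 340386867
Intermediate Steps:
M = -710 (M = 26 - 736 = -710)
Q = -48340
(27433 + Q)*(-15571 + M) = (27433 - 48340)*(-15571 - 710) = -20907*(-16281) = 340386867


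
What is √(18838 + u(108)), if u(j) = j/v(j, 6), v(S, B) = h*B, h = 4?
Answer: √75370/2 ≈ 137.27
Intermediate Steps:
v(S, B) = 4*B
u(j) = j/24 (u(j) = j/((4*6)) = j/24)
√(18838 + u(108)) = √(18838 + (1/24)*108) = √(18838 + 9/2) = √(37685/2) = √75370/2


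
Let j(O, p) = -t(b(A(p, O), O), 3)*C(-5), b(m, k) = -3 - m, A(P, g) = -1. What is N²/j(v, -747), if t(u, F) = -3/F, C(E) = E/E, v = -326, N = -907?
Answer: 822649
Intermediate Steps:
C(E) = 1
j(O, p) = 1 (j(O, p) = -(-3/3) = -(-3*⅓) = -(-1) = -1*(-1) = 1)
N²/j(v, -747) = (-907)²/1 = 822649*1 = 822649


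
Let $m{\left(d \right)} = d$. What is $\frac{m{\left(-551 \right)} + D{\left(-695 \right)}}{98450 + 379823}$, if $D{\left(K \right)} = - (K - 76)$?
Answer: $\frac{220}{478273} \approx 0.00045999$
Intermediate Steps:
$D{\left(K \right)} = 76 - K$ ($D{\left(K \right)} = - (-76 + K) = 76 - K$)
$\frac{m{\left(-551 \right)} + D{\left(-695 \right)}}{98450 + 379823} = \frac{-551 + \left(76 - -695\right)}{98450 + 379823} = \frac{-551 + \left(76 + 695\right)}{478273} = \left(-551 + 771\right) \frac{1}{478273} = 220 \cdot \frac{1}{478273} = \frac{220}{478273}$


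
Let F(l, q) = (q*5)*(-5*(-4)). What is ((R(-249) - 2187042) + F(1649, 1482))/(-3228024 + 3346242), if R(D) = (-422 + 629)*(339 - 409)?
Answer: -342222/19703 ≈ -17.369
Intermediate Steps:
F(l, q) = 100*q (F(l, q) = (5*q)*20 = 100*q)
R(D) = -14490 (R(D) = 207*(-70) = -14490)
((R(-249) - 2187042) + F(1649, 1482))/(-3228024 + 3346242) = ((-14490 - 2187042) + 100*1482)/(-3228024 + 3346242) = (-2201532 + 148200)/118218 = -2053332*1/118218 = -342222/19703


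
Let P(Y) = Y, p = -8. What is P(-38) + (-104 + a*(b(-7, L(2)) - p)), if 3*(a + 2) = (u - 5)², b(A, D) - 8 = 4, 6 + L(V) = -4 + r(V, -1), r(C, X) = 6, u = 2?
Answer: -122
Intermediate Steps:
L(V) = -4 (L(V) = -6 + (-4 + 6) = -6 + 2 = -4)
b(A, D) = 12 (b(A, D) = 8 + 4 = 12)
a = 1 (a = -2 + (2 - 5)²/3 = -2 + (⅓)*(-3)² = -2 + (⅓)*9 = -2 + 3 = 1)
P(-38) + (-104 + a*(b(-7, L(2)) - p)) = -38 + (-104 + 1*(12 - 1*(-8))) = -38 + (-104 + 1*(12 + 8)) = -38 + (-104 + 1*20) = -38 + (-104 + 20) = -38 - 84 = -122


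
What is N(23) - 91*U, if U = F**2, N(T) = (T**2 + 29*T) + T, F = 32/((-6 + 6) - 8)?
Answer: -237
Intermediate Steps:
F = -4 (F = 32/(0 - 8) = 32/(-8) = 32*(-1/8) = -4)
N(T) = T**2 + 30*T
U = 16 (U = (-4)**2 = 16)
N(23) - 91*U = 23*(30 + 23) - 91*16 = 23*53 - 1456 = 1219 - 1456 = -237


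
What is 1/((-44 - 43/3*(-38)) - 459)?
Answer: 3/125 ≈ 0.024000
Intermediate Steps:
1/((-44 - 43/3*(-38)) - 459) = 1/((-44 + 1634/3) - 459) = 1/(1502/3 - 459) = 1/(125/3) = 3/125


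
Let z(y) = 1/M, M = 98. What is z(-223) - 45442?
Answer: -4453315/98 ≈ -45442.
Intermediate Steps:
z(y) = 1/98
z(-223) - 45442 = 1/98 - 45442 = -4453315/98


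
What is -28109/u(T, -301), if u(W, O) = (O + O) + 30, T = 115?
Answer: 28109/572 ≈ 49.142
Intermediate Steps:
u(W, O) = 30 + 2*O (u(W, O) = 2*O + 30 = 30 + 2*O)
-28109/u(T, -301) = -28109/(30 + 2*(-301)) = -28109/(30 - 602) = -28109/(-572) = -28109*(-1/572) = 28109/572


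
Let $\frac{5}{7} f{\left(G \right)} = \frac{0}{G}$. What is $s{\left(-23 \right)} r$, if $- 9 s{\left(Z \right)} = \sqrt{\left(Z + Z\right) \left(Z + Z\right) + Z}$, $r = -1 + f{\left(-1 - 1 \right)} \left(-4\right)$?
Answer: $\frac{\sqrt{2093}}{9} \approx 5.0833$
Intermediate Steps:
$f{\left(G \right)} = 0$ ($f{\left(G \right)} = \frac{7 \frac{0}{G}}{5} = \frac{7}{5} \cdot 0 = 0$)
$r = -1$ ($r = -1 + 0 \left(-4\right) = -1 + 0 = -1$)
$s{\left(Z \right)} = - \frac{\sqrt{Z + 4 Z^{2}}}{9}$ ($s{\left(Z \right)} = - \frac{\sqrt{\left(Z + Z\right) \left(Z + Z\right) + Z}}{9} = - \frac{\sqrt{2 Z 2 Z + Z}}{9} = - \frac{\sqrt{4 Z^{2} + Z}}{9} = - \frac{\sqrt{Z + 4 Z^{2}}}{9}$)
$s{\left(-23 \right)} r = - \frac{\sqrt{- 23 \left(1 + 4 \left(-23\right)\right)}}{9} \left(-1\right) = - \frac{\sqrt{- 23 \left(1 - 92\right)}}{9} \left(-1\right) = - \frac{\sqrt{\left(-23\right) \left(-91\right)}}{9} \left(-1\right) = - \frac{\sqrt{2093}}{9} \left(-1\right) = \frac{\sqrt{2093}}{9}$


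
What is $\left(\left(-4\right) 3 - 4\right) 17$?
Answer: $-272$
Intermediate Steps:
$\left(\left(-4\right) 3 - 4\right) 17 = \left(-12 - 4\right) 17 = \left(-16\right) 17 = -272$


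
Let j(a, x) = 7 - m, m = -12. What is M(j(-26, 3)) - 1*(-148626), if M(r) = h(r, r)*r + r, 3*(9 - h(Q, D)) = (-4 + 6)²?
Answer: 446372/3 ≈ 1.4879e+5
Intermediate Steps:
h(Q, D) = 23/3 (h(Q, D) = 9 - (-4 + 6)²/3 = 9 - ⅓*2² = 9 - ⅓*4 = 9 - 4/3 = 23/3)
j(a, x) = 19 (j(a, x) = 7 - 1*(-12) = 7 + 12 = 19)
M(r) = 26*r/3 (M(r) = 23*r/3 + r = 26*r/3)
M(j(-26, 3)) - 1*(-148626) = (26/3)*19 - 1*(-148626) = 494/3 + 148626 = 446372/3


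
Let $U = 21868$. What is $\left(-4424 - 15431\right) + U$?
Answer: $2013$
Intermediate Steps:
$\left(-4424 - 15431\right) + U = \left(-4424 - 15431\right) + 21868 = -19855 + 21868 = 2013$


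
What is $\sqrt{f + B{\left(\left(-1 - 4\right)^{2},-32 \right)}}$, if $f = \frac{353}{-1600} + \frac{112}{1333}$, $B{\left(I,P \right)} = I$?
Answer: $\frac{13 \sqrt{418267407}}{53320} \approx 4.9863$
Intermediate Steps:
$f = - \frac{291349}{2132800}$ ($f = 353 \left(- \frac{1}{1600}\right) + 112 \cdot \frac{1}{1333} = - \frac{353}{1600} + \frac{112}{1333} = - \frac{291349}{2132800} \approx -0.1366$)
$\sqrt{f + B{\left(\left(-1 - 4\right)^{2},-32 \right)}} = \sqrt{- \frac{291349}{2132800} + \left(-1 - 4\right)^{2}} = \sqrt{- \frac{291349}{2132800} + \left(-5\right)^{2}} = \sqrt{- \frac{291349}{2132800} + 25} = \sqrt{\frac{53028651}{2132800}} = \frac{13 \sqrt{418267407}}{53320}$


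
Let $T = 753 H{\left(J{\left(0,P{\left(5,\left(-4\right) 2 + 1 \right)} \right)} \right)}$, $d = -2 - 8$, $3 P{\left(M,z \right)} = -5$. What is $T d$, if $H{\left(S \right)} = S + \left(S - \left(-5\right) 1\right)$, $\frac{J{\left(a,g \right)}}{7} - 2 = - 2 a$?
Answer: $-248490$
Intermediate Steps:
$P{\left(M,z \right)} = - \frac{5}{3}$ ($P{\left(M,z \right)} = \frac{1}{3} \left(-5\right) = - \frac{5}{3}$)
$J{\left(a,g \right)} = 14 - 14 a$ ($J{\left(a,g \right)} = 14 + 7 \left(- 2 a\right) = 14 - 14 a$)
$H{\left(S \right)} = 5 + 2 S$ ($H{\left(S \right)} = S + \left(S - -5\right) = S + \left(S + 5\right) = S + \left(5 + S\right) = 5 + 2 S$)
$d = -10$
$T = 24849$ ($T = 753 \left(5 + 2 \left(14 - 0\right)\right) = 753 \left(5 + 2 \left(14 + 0\right)\right) = 753 \left(5 + 2 \cdot 14\right) = 753 \left(5 + 28\right) = 753 \cdot 33 = 24849$)
$T d = 24849 \left(-10\right) = -248490$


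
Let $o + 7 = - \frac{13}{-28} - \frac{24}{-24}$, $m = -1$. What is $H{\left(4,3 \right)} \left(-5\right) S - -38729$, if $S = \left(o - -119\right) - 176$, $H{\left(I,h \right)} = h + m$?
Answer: $\frac{550961}{14} \approx 39354.0$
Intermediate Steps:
$o = - \frac{155}{28}$ ($o = -7 - \left(-1 - \frac{13}{28}\right) = -7 - - \frac{41}{28} = -7 + \left(\frac{13}{28} + 1\right) = -7 + \frac{41}{28} = - \frac{155}{28} \approx -5.5357$)
$H{\left(I,h \right)} = -1 + h$ ($H{\left(I,h \right)} = h - 1 = -1 + h$)
$S = - \frac{1751}{28}$ ($S = \left(- \frac{155}{28} - -119\right) - 176 = \left(- \frac{155}{28} + 119\right) - 176 = \frac{3177}{28} - 176 = - \frac{1751}{28} \approx -62.536$)
$H{\left(4,3 \right)} \left(-5\right) S - -38729 = \left(-1 + 3\right) \left(-5\right) \left(- \frac{1751}{28}\right) - -38729 = 2 \left(-5\right) \left(- \frac{1751}{28}\right) + 38729 = \left(-10\right) \left(- \frac{1751}{28}\right) + 38729 = \frac{8755}{14} + 38729 = \frac{550961}{14}$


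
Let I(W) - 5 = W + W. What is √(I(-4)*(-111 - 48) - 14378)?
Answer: I*√13901 ≈ 117.9*I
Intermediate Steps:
I(W) = 5 + 2*W (I(W) = 5 + (W + W) = 5 + 2*W)
√(I(-4)*(-111 - 48) - 14378) = √((5 + 2*(-4))*(-111 - 48) - 14378) = √((5 - 8)*(-159) - 14378) = √(-3*(-159) - 14378) = √(477 - 14378) = √(-13901) = I*√13901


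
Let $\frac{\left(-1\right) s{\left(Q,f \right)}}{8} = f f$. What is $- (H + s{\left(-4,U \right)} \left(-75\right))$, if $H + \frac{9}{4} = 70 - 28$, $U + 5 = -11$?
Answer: $- \frac{614559}{4} \approx -1.5364 \cdot 10^{5}$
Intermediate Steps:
$U = -16$ ($U = -5 - 11 = -16$)
$H = \frac{159}{4}$ ($H = - \frac{9}{4} + \left(70 - 28\right) = - \frac{9}{4} + 42 = \frac{159}{4} \approx 39.75$)
$s{\left(Q,f \right)} = - 8 f^{2}$ ($s{\left(Q,f \right)} = - 8 f f = - 8 f^{2}$)
$- (H + s{\left(-4,U \right)} \left(-75\right)) = - (\frac{159}{4} + - 8 \left(-16\right)^{2} \left(-75\right)) = - (\frac{159}{4} + \left(-8\right) 256 \left(-75\right)) = - (\frac{159}{4} - -153600) = - (\frac{159}{4} + 153600) = \left(-1\right) \frac{614559}{4} = - \frac{614559}{4}$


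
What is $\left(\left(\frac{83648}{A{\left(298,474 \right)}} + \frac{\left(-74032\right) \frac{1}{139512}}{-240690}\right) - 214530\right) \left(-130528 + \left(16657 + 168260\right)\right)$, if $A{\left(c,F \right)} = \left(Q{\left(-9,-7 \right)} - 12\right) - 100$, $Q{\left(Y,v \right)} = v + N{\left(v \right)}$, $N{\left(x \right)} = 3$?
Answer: $- \frac{712531530471913171403}{60862197195} \approx -1.1707 \cdot 10^{10}$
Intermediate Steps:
$Q{\left(Y,v \right)} = 3 + v$ ($Q{\left(Y,v \right)} = v + 3 = 3 + v$)
$A{\left(c,F \right)} = -116$ ($A{\left(c,F \right)} = \left(\left(3 - 7\right) - 12\right) - 100 = \left(-4 - 12\right) - 100 = -16 - 100 = -116$)
$\left(\left(\frac{83648}{A{\left(298,474 \right)}} + \frac{\left(-74032\right) \frac{1}{139512}}{-240690}\right) - 214530\right) \left(-130528 + \left(16657 + 168260\right)\right) = \left(\left(\frac{83648}{-116} + \frac{\left(-74032\right) \frac{1}{139512}}{-240690}\right) - 214530\right) \left(-130528 + \left(16657 + 168260\right)\right) = \left(\left(83648 \left(- \frac{1}{116}\right) + \left(-74032\right) \frac{1}{139512} \left(- \frac{1}{240690}\right)\right) - 214530\right) \left(-130528 + 184917\right) = \left(\left(- \frac{20912}{29} - - \frac{4627}{2098696455}\right) - 214530\right) 54389 = \left(\left(- \frac{20912}{29} + \frac{4627}{2098696455}\right) - 214530\right) 54389 = \left(- \frac{43887940132777}{60862197195} - 214530\right) 54389 = \left(- \frac{13100655104376127}{60862197195}\right) 54389 = - \frac{712531530471913171403}{60862197195}$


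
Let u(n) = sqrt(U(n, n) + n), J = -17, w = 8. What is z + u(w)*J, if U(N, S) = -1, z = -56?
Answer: -56 - 17*sqrt(7) ≈ -100.98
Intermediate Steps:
u(n) = sqrt(-1 + n)
z + u(w)*J = -56 + sqrt(-1 + 8)*(-17) = -56 + sqrt(7)*(-17) = -56 - 17*sqrt(7)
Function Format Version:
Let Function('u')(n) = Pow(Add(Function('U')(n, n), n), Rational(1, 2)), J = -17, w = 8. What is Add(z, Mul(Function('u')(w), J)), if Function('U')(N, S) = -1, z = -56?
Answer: Add(-56, Mul(-17, Pow(7, Rational(1, 2)))) ≈ -100.98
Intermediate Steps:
Function('u')(n) = Pow(Add(-1, n), Rational(1, 2))
Add(z, Mul(Function('u')(w), J)) = Add(-56, Mul(Pow(Add(-1, 8), Rational(1, 2)), -17)) = Add(-56, Mul(Pow(7, Rational(1, 2)), -17)) = Add(-56, Mul(-17, Pow(7, Rational(1, 2))))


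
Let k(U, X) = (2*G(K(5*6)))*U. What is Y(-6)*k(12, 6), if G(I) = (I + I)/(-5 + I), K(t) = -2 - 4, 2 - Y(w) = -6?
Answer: 2304/11 ≈ 209.45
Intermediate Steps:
Y(w) = 8 (Y(w) = 2 - 1*(-6) = 2 + 6 = 8)
K(t) = -6
G(I) = 2*I/(-5 + I) (G(I) = (2*I)/(-5 + I) = 2*I/(-5 + I))
k(U, X) = 24*U/11 (k(U, X) = (2*(2*(-6)/(-5 - 6)))*U = (2*(2*(-6)/(-11)))*U = (2*(2*(-6)*(-1/11)))*U = (2*(12/11))*U = 24*U/11)
Y(-6)*k(12, 6) = 8*((24/11)*12) = 8*(288/11) = 2304/11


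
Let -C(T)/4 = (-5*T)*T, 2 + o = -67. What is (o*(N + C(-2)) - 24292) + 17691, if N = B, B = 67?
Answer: -16744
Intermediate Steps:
o = -69 (o = -2 - 67 = -69)
N = 67
C(T) = 20*T**2 (C(T) = -4*(-5*T)*T = -(-20)*T**2 = 20*T**2)
(o*(N + C(-2)) - 24292) + 17691 = (-69*(67 + 20*(-2)**2) - 24292) + 17691 = (-69*(67 + 20*4) - 24292) + 17691 = (-69*(67 + 80) - 24292) + 17691 = (-69*147 - 24292) + 17691 = (-10143 - 24292) + 17691 = -34435 + 17691 = -16744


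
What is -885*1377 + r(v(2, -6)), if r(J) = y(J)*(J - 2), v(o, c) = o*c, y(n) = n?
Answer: -1218477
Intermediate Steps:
v(o, c) = c*o
r(J) = J*(-2 + J) (r(J) = J*(J - 2) = J*(-2 + J))
-885*1377 + r(v(2, -6)) = -885*1377 + (-6*2)*(-2 - 6*2) = -1218645 - 12*(-2 - 12) = -1218645 - 12*(-14) = -1218645 + 168 = -1218477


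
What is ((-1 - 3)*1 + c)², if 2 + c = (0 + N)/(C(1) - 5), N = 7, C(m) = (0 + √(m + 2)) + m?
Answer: 11383/169 + 1484*√3/169 ≈ 82.564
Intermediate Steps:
C(m) = m + √(2 + m) (C(m) = (0 + √(2 + m)) + m = √(2 + m) + m = m + √(2 + m))
c = -2 + 7/(-4 + √3) (c = -2 + (0 + 7)/((1 + √(2 + 1)) - 5) = -2 + 7/((1 + √3) - 5) = -2 + 7/(-4 + √3) ≈ -5.0865)
((-1 - 3)*1 + c)² = ((-1 - 3)*1 + (-54/13 - 7*√3/13))² = (-4*1 + (-54/13 - 7*√3/13))² = (-4 + (-54/13 - 7*√3/13))² = (-106/13 - 7*√3/13)²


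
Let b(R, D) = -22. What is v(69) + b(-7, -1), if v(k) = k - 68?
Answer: -21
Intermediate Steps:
v(k) = -68 + k
v(69) + b(-7, -1) = (-68 + 69) - 22 = 1 - 22 = -21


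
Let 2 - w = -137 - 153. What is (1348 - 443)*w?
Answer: 264260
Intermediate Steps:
w = 292 (w = 2 - (-137 - 153) = 2 - 1*(-290) = 2 + 290 = 292)
(1348 - 443)*w = (1348 - 443)*292 = 905*292 = 264260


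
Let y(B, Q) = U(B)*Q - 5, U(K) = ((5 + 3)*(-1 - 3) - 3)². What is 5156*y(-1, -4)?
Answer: -25290180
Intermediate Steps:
U(K) = 1225 (U(K) = (8*(-4) - 3)² = (-32 - 3)² = (-35)² = 1225)
y(B, Q) = -5 + 1225*Q (y(B, Q) = 1225*Q - 5 = -5 + 1225*Q)
5156*y(-1, -4) = 5156*(-5 + 1225*(-4)) = 5156*(-5 - 4900) = 5156*(-4905) = -25290180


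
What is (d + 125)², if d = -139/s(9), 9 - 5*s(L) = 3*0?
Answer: 184900/81 ≈ 2282.7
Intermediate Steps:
s(L) = 9/5 (s(L) = 9/5 - 3*0/5 = 9/5 - ⅕*0 = 9/5 + 0 = 9/5)
d = -695/9 (d = -139/9/5 = -139*5/9 = -695/9 ≈ -77.222)
(d + 125)² = (-695/9 + 125)² = (430/9)² = 184900/81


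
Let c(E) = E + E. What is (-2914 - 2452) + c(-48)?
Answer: -5462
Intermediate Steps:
c(E) = 2*E
(-2914 - 2452) + c(-48) = (-2914 - 2452) + 2*(-48) = -5366 - 96 = -5462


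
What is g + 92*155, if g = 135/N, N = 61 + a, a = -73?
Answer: 56995/4 ≈ 14249.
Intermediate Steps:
N = -12 (N = 61 - 73 = -12)
g = -45/4 (g = 135/(-12) = 135*(-1/12) = -45/4 ≈ -11.250)
g + 92*155 = -45/4 + 92*155 = -45/4 + 14260 = 56995/4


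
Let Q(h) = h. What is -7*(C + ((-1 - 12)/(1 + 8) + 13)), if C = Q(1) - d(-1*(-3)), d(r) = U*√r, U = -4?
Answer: -791/9 - 28*√3 ≈ -136.39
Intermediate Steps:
d(r) = -4*√r
C = 1 + 4*√3 (C = 1 - (-4)*√(-1*(-3)) = 1 - (-4)*√3 = 1 + 4*√3 ≈ 7.9282)
-7*(C + ((-1 - 12)/(1 + 8) + 13)) = -7*((1 + 4*√3) + ((-1 - 12)/(1 + 8) + 13)) = -7*((1 + 4*√3) + (-13/9 + 13)) = -7*((1 + 4*√3) + 104/9) = -7*(113/9 + 4*√3) = -791/9 - 28*√3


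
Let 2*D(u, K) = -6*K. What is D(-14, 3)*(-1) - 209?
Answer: -200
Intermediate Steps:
D(u, K) = -3*K (D(u, K) = (-6*K)/2 = -3*K)
D(-14, 3)*(-1) - 209 = -3*3*(-1) - 209 = -9*(-1) - 209 = 9 - 209 = -200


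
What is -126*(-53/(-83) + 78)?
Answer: -822402/83 ≈ -9908.5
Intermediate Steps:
-126*(-53/(-83) + 78) = -126*(-53*(-1/83) + 78) = -126*(53/83 + 78) = -126*6527/83 = -822402/83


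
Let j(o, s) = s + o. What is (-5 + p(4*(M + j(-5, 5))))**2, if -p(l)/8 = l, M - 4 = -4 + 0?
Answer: 25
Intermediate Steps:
j(o, s) = o + s
M = 0 (M = 4 + (-4 + 0) = 4 - 4 = 0)
p(l) = -8*l
(-5 + p(4*(M + j(-5, 5))))**2 = (-5 - 32*(0 + (-5 + 5)))**2 = (-5 - 32*(0 + 0))**2 = (-5 - 32*0)**2 = (-5 - 8*0)**2 = (-5 + 0)**2 = (-5)**2 = 25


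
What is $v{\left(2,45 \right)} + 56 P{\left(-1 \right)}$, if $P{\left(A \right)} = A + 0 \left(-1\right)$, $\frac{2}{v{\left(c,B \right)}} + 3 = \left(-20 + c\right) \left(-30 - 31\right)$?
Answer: $- \frac{61318}{1095} \approx -55.998$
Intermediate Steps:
$v{\left(c,B \right)} = \frac{2}{1217 - 61 c}$ ($v{\left(c,B \right)} = \frac{2}{-3 + \left(-20 + c\right) \left(-30 - 31\right)} = \frac{2}{-3 + \left(-20 + c\right) \left(-61\right)} = \frac{2}{-3 - \left(-1220 + 61 c\right)} = \frac{2}{1217 - 61 c}$)
$P{\left(A \right)} = A$ ($P{\left(A \right)} = A + 0 = A$)
$v{\left(2,45 \right)} + 56 P{\left(-1 \right)} = - \frac{2}{-1217 + 61 \cdot 2} + 56 \left(-1\right) = - \frac{2}{-1217 + 122} - 56 = - \frac{2}{-1095} - 56 = \left(-2\right) \left(- \frac{1}{1095}\right) - 56 = \frac{2}{1095} - 56 = - \frac{61318}{1095}$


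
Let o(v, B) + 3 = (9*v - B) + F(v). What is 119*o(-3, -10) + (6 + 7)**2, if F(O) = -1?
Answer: -2330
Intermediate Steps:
o(v, B) = -4 - B + 9*v (o(v, B) = -3 + ((9*v - B) - 1) = -3 + ((-B + 9*v) - 1) = -3 + (-1 - B + 9*v) = -4 - B + 9*v)
119*o(-3, -10) + (6 + 7)**2 = 119*(-4 - 1*(-10) + 9*(-3)) + (6 + 7)**2 = 119*(-4 + 10 - 27) + 13**2 = 119*(-21) + 169 = -2499 + 169 = -2330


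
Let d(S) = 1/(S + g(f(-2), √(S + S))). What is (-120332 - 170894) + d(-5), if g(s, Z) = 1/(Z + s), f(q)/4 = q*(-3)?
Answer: (-1456131*√10 + 34655918*I)/(-119*I + 5*√10) ≈ -2.9123e+5 + 0.00021362*I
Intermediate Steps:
f(q) = -12*q (f(q) = 4*(q*(-3)) = 4*(-3*q) = -12*q)
d(S) = 1/(S + 1/(24 + √2*√S)) (d(S) = 1/(S + 1/(√(S + S) - 12*(-2))) = 1/(S + 1/(√(2*S) + 24)) = 1/(S + 1/(√2*√S + 24)) = 1/(S + 1/(24 + √2*√S)))
(-120332 - 170894) + d(-5) = (-120332 - 170894) + (24 + √2*√(-5))/(1 - 5*(24 + √2*√(-5))) = -291226 + (24 + √2*(I*√5))/(1 - 5*(24 + √2*(I*√5))) = -291226 + (24 + I*√10)/(1 - 5*(24 + I*√10)) = -291226 + (24 + I*√10)/(1 + (-120 - 5*I*√10)) = -291226 + (24 + I*√10)/(-119 - 5*I*√10)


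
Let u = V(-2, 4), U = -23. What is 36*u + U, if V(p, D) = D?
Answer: 121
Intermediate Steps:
u = 4
36*u + U = 36*4 - 23 = 144 - 23 = 121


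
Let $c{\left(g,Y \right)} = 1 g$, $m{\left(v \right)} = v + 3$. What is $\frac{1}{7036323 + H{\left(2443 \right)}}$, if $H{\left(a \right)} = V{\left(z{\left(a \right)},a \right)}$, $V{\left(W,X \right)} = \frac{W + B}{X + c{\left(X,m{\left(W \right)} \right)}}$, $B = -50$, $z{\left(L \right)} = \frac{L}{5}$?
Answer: $\frac{24430}{171897373083} \approx 1.4212 \cdot 10^{-7}$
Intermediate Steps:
$z{\left(L \right)} = \frac{L}{5}$ ($z{\left(L \right)} = L \frac{1}{5} = \frac{L}{5}$)
$m{\left(v \right)} = 3 + v$
$c{\left(g,Y \right)} = g$
$V{\left(W,X \right)} = \frac{-50 + W}{2 X}$ ($V{\left(W,X \right)} = \frac{W - 50}{X + X} = \frac{-50 + W}{2 X}$)
$H{\left(a \right)} = \frac{-50 + \frac{a}{5}}{2 a}$
$\frac{1}{7036323 + H{\left(2443 \right)}} = \frac{1}{7036323 + \frac{-250 + 2443}{10 \cdot 2443}} = \frac{1}{7036323 + \frac{1}{10} \cdot \frac{1}{2443} \cdot 2193} = \frac{1}{7036323 + \frac{2193}{24430}} = \frac{1}{\frac{171897373083}{24430}} = \frac{24430}{171897373083}$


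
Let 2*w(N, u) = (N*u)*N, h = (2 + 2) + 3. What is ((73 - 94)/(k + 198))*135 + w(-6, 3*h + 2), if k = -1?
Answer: 78723/197 ≈ 399.61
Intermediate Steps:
h = 7 (h = 4 + 3 = 7)
w(N, u) = u*N²/2 (w(N, u) = ((N*u)*N)/2 = (u*N²)/2 = u*N²/2)
((73 - 94)/(k + 198))*135 + w(-6, 3*h + 2) = ((73 - 94)/(-1 + 198))*135 + (½)*(3*7 + 2)*(-6)² = -21/197*135 + (½)*(21 + 2)*36 = -21*1/197*135 + (½)*23*36 = -21/197*135 + 414 = -2835/197 + 414 = 78723/197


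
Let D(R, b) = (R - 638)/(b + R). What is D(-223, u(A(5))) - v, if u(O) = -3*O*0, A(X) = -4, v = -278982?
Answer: 62213847/223 ≈ 2.7899e+5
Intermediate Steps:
u(O) = 0
D(R, b) = (-638 + R)/(R + b)
D(-223, u(A(5))) - v = (-638 - 223)/(-223 + 0) - 1*(-278982) = -861/(-223) + 278982 = -1/223*(-861) + 278982 = 861/223 + 278982 = 62213847/223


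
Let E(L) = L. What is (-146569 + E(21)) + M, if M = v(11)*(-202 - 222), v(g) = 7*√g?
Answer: -146548 - 2968*√11 ≈ -1.5639e+5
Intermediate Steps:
M = -2968*√11 (M = (7*√11)*(-202 - 222) = (7*√11)*(-424) = -2968*√11 ≈ -9843.8)
(-146569 + E(21)) + M = (-146569 + 21) - 2968*√11 = -146548 - 2968*√11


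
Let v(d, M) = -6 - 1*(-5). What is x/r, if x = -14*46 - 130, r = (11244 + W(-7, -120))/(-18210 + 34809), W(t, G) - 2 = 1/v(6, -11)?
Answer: -12847626/11245 ≈ -1142.5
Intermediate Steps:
v(d, M) = -1 (v(d, M) = -6 + 5 = -1)
W(t, G) = 1 (W(t, G) = 2 + 1/(-1) = 2 - 1 = 1)
r = 11245/16599 (r = (11244 + 1)/(-18210 + 34809) = 11245/16599 ≈ 0.67745)
x = -774 (x = -644 - 130 = -774)
x/r = -774/11245/16599 = -774*16599/11245 = -12847626/11245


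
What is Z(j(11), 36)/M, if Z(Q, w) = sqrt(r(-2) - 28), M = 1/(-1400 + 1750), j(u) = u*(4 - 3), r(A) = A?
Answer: 350*I*sqrt(30) ≈ 1917.0*I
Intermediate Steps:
j(u) = u (j(u) = u*1 = u)
M = 1/350 ≈ 0.0028571
Z(Q, w) = I*sqrt(30) (Z(Q, w) = sqrt(-2 - 28) = sqrt(-30) = I*sqrt(30))
Z(j(11), 36)/M = (I*sqrt(30))/(1/350) = (I*sqrt(30))*350 = 350*I*sqrt(30)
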